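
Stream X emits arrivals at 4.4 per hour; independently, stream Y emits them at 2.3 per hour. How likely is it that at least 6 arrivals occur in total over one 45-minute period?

Independent Poisson processes superpose: combined rate λ = 4.4 + 2.3 = 6.7 per hour.
Over the interval, μ = 6.7 × 0.75 = 5.025 (a 45-minute period = 0.75 hours).
P(N ≥ 6) = 1 − P(N ≤ 5) ≈ 0.3884.

0.3884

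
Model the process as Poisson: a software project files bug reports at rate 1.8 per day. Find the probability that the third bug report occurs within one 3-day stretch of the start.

Over the interval, μ = 1.8 × 3 = 5.4 (a 3-day stretch = 3 days).
The third arrival falls in the interval iff at least 3 events occur there: P(S_3 ≤ t) = P(N ≥ 3) = 1 − P(N ≤ 2) ≈ 0.9052.

0.9052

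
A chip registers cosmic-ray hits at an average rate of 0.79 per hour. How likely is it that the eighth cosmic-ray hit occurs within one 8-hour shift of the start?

0.3011

Over the interval, μ = 0.79 × 8 = 6.32 (an 8-hour shift = 8 hours).
The eighth arrival falls in the interval iff at least 8 events occur there: P(S_8 ≤ t) = P(N ≥ 8) = 1 − P(N ≤ 7) ≈ 0.3011.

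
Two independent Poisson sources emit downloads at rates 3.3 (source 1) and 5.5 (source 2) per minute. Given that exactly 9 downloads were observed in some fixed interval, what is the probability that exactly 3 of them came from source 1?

Given the total, each event is independently from source 1 with probability p = λ_1/(λ_1+λ_2) = 3.3/8.8 = 0.3750.
So K ~ Binomial(9, 3.3/8.8): P(K = 3) = C(9,3) · (3.3/8.8)^3 · (5.5/8.8)^6 ≈ 0.2640.

0.2640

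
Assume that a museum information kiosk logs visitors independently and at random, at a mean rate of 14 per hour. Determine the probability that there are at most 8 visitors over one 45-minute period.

Over the interval, μ = 14 × 0.75 = 10.5 (a 45-minute period = 0.75 hours).
P(N ≤ 8) = Σ_{j=0}^{8} e^(−μ) μ^j/j! ≈ 0.2794.

0.2794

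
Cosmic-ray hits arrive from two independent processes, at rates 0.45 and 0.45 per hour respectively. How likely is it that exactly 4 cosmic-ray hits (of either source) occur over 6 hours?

0.1600

Independent Poisson processes superpose: combined rate λ = 0.45 + 0.45 = 0.9 per hour.
Over the interval, μ = 0.9 × 6 = 5.4 (6 hours).
P(N = 4) = e^(−5.4) · 5.4^4/4! ≈ 0.1600.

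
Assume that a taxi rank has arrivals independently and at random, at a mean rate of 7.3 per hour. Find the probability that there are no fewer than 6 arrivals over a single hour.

With mean μ = 7.3 per hour,
P(N ≥ 6) = 1 − P(N ≤ 5) = 1 − Σ_{j=0}^{5} e^(−μ) μ^j/j! ≈ 0.7360.

0.7360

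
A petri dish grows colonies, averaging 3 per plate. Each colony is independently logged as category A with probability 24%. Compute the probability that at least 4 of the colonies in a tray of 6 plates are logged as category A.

Thinning: the colonies that are logged as category A themselves form a Poisson process with rate 0.24 × 3 = 0.72 per plate.
Over the interval, μ = 0.72 × 6 = 4.32 (a tray of 6 plates = 6 plates).
P(N ≥ 4) = 1 − P(N ≤ 3) ≈ 0.6264.

0.6264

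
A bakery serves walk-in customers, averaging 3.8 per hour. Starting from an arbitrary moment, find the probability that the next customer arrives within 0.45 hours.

0.8191

Inter-arrival times are exponential with rate λ = 3.8 per hour.
P(T ≤ 0.45) = 1 − e^(−λt) = 1 − e^(−3.8 × 0.45) = 1 − e^(−1.71) ≈ 0.8191.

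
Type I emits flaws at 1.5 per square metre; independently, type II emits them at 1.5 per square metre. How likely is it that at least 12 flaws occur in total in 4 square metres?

Independent Poisson processes superpose: combined rate λ = 1.5 + 1.5 = 3 per square metre.
Over the interval, μ = 3 × 4 = 12 (4 square metres).
P(N ≥ 12) = 1 − P(N ≤ 11) ≈ 0.5384.

0.5384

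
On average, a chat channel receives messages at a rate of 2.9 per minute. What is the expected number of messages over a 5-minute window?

14.5

E[N] = λt = 2.9 × 5 = 14.5 (a 5-minute window = 5 minutes).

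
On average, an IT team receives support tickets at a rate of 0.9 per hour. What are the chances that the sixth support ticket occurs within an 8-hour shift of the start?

Over the interval, μ = 0.9 × 8 = 7.2 (an 8-hour shift = 8 hours).
The sixth arrival falls in the interval iff at least 6 events occur there: P(S_6 ≤ t) = P(N ≥ 6) = 1 − P(N ≤ 5) ≈ 0.7241.

0.7241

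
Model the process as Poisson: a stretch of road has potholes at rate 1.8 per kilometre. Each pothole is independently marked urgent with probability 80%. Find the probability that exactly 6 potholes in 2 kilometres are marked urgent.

Thinning: the potholes that are marked urgent themselves form a Poisson process with rate 0.8 × 1.8 = 1.44 per kilometre.
Over the interval, μ = 1.44 × 2 = 2.88 (2 kilometres).
P(N = 6) = e^(−2.88) · 2.88^6/6! ≈ 0.0445.

0.0445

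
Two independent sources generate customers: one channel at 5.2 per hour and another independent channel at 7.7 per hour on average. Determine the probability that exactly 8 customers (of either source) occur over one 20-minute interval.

0.0393

Independent Poisson processes superpose: combined rate λ = 5.2 + 7.7 = 12.9 per hour.
Over the interval, μ = 12.9 × 1/3 = 4.3 (a 20-minute interval = 1/3 hours).
P(N = 8) = e^(−4.3) · 4.3^8/8! ≈ 0.0393.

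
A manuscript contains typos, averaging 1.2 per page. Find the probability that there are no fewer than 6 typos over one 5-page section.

0.5543

Over the interval, μ = 1.2 × 5 = 6 (a 5-page section = 5 pages).
P(N ≥ 6) = 1 − P(N ≤ 5) = 1 − Σ_{j=0}^{5} e^(−μ) μ^j/j! ≈ 0.5543.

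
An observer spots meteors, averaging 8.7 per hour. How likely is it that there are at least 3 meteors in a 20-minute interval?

Over the interval, μ = 8.7 × 1/3 = 2.9 (a 20-minute interval = 1/3 hours).
P(N ≥ 3) = 1 − P(N ≤ 2) = 1 − Σ_{j=0}^{2} e^(−μ) μ^j/j! ≈ 0.5540.

0.5540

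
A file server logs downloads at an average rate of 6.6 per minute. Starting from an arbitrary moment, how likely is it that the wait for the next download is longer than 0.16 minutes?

0.3478

The wait for the next event is exponential with rate λ = 6.6 per minute.
P(T > 0.16) = e^(−λt) = e^(−6.6 × 0.16) = e^(−1.056) ≈ 0.3478.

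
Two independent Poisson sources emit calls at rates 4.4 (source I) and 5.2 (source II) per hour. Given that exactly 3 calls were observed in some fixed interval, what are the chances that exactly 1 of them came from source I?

0.4034

Given the total, each event is independently from source I with probability p = λ_I/(λ_I+λ_II) = 4.4/9.6 ≈ 0.4583.
So K ~ Binomial(3, 4.4/9.6): P(K = 1) = C(3,1) · (4.4/9.6)^1 · (5.2/9.6)^2 ≈ 0.4034.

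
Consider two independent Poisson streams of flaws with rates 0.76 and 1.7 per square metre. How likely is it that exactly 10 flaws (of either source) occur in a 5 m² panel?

Independent Poisson processes superpose: combined rate λ = 0.76 + 1.7 = 2.46 per square metre.
Over the interval, μ = 2.46 × 5 = 12.3 (a 5 m² panel = 5 square metres).
P(N = 10) = e^(−12.3) · 12.3^10/10! ≈ 0.0994.

0.0994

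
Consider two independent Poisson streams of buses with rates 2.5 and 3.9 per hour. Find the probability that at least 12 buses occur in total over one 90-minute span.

Independent Poisson processes superpose: combined rate λ = 2.5 + 3.9 = 6.4 per hour.
Over the interval, μ = 6.4 × 1.5 = 9.6 (a 90-minute span = 1.5 hours).
P(N ≥ 12) = 1 − P(N ≤ 11) ≈ 0.2588.

0.2588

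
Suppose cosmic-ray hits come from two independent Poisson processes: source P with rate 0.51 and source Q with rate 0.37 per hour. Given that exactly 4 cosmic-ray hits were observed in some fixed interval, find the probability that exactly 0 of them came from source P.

0.0313

Given the total, each event is independently from source P with probability p = λ_P/(λ_P+λ_Q) = 0.51/0.88 ≈ 0.5795.
So K ~ Binomial(4, 0.51/0.88): P(K = 0) = C(4,0) · (0.51/0.88)^0 · (0.37/0.88)^4 ≈ 0.0313.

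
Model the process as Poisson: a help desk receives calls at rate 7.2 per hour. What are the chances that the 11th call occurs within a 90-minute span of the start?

Over the interval, μ = 7.2 × 1.5 = 10.8 (a 90-minute span = 1.5 hours).
The 11th arrival falls in the interval iff at least 11 events occur there: P(S_11 ≤ t) = P(N ≥ 11) = 1 − P(N ≤ 10) ≈ 0.5160.

0.5160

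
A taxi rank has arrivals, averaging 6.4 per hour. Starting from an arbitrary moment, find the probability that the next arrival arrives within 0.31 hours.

0.8625

Inter-arrival times are exponential with rate λ = 6.4 per hour.
P(T ≤ 0.31) = 1 − e^(−λt) = 1 − e^(−6.4 × 0.31) = 1 − e^(−1.984) ≈ 0.8625.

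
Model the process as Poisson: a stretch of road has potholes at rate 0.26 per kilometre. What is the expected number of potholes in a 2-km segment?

0.52

E[N] = λt = 0.26 × 2 = 0.52 (a 2-km segment = 2 kilometres).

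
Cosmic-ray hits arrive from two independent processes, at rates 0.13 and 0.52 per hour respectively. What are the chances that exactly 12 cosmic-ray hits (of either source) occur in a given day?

0.0728

Independent Poisson processes superpose: combined rate λ = 0.13 + 0.52 = 0.65 per hour.
Over the interval, μ = 0.65 × 24 = 15.6 (a day = 24 hours).
P(N = 12) = e^(−15.6) · 15.6^12/12! ≈ 0.0728.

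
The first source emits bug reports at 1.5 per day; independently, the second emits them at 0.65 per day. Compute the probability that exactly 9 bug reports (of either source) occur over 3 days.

Independent Poisson processes superpose: combined rate λ = 1.5 + 0.65 = 2.15 per day.
Over the interval, μ = 2.15 × 3 = 6.45 (3 days).
P(N = 9) = e^(−6.45) · 6.45^9/9! ≈ 0.0842.

0.0842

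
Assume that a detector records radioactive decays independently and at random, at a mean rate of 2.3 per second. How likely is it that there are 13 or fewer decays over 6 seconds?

0.4858

Over the interval, μ = 2.3 × 6 = 13.8 (6 seconds).
P(N ≤ 13) = Σ_{j=0}^{13} e^(−μ) μ^j/j! ≈ 0.4858.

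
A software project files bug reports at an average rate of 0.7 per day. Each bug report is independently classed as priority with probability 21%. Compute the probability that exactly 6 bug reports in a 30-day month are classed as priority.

0.1242

Thinning: the bug reports that are classed as priority themselves form a Poisson process with rate 0.21 × 0.7 = 0.147 per day.
Over the interval, μ = 0.147 × 30 = 4.41 (a 30-day month = 30 days).
P(N = 6) = e^(−4.41) · 4.41^6/6! ≈ 0.1242.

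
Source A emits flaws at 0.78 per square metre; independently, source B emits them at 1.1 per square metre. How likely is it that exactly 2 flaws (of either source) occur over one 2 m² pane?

0.1646

Independent Poisson processes superpose: combined rate λ = 0.78 + 1.1 = 1.88 per square metre.
Over the interval, μ = 1.88 × 2 = 3.76 (a 2 m² pane = 2 square metres).
P(N = 2) = e^(−3.76) · 3.76^2/2! ≈ 0.1646.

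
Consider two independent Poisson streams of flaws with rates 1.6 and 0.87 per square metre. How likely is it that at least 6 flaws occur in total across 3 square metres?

Independent Poisson processes superpose: combined rate λ = 1.6 + 0.87 = 2.47 per square metre.
Over the interval, μ = 2.47 × 3 = 7.41 (3 square metres).
P(N ≥ 6) = 1 − P(N ≤ 5) ≈ 0.7486.

0.7486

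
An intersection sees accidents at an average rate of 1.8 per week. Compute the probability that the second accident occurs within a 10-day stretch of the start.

0.7270

Over the interval, μ = 1.8 × 10/7 ≈ 2.57143 (a 10-day stretch = 10/7 weeks).
The second arrival falls in the interval iff at least 2 events occur there: P(S_2 ≤ t) = P(N ≥ 2) = 1 − P(N ≤ 1) ≈ 0.7270.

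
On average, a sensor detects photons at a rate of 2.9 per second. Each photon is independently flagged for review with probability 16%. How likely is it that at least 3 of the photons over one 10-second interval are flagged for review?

0.8416

Thinning: the photons that are flagged for review themselves form a Poisson process with rate 0.16 × 2.9 = 0.464 per second.
Over the interval, μ = 0.464 × 10 = 4.64 (a 10-second interval = 10 seconds).
P(N ≥ 3) = 1 − P(N ≤ 2) ≈ 0.8416.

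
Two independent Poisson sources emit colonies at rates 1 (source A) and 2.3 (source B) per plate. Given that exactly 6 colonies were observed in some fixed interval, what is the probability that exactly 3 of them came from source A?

0.1884

Given the total, each event is independently from source A with probability p = λ_A/(λ_A+λ_B) = 1/3.3 ≈ 0.3030.
So K ~ Binomial(6, 1/3.3): P(K = 3) = C(6,3) · (1/3.3)^3 · (2.3/3.3)^3 ≈ 0.1884.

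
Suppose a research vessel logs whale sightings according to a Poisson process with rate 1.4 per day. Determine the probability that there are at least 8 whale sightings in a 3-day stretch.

Over the interval, μ = 1.4 × 3 = 4.2 (a 3-day stretch = 3 days).
P(N ≥ 8) = 1 − P(N ≤ 7) = 1 − Σ_{j=0}^{7} e^(−μ) μ^j/j! ≈ 0.0639.

0.0639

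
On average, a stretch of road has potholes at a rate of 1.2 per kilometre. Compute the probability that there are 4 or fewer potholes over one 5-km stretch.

Over the interval, μ = 1.2 × 5 = 6 (a 5-km stretch = 5 kilometres).
P(N ≤ 4) = Σ_{j=0}^{4} e^(−μ) μ^j/j! ≈ 0.2851.

0.2851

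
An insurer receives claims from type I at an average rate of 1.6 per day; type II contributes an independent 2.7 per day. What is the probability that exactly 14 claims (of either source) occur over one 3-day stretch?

Independent Poisson processes superpose: combined rate λ = 1.6 + 2.7 = 4.3 per day.
Over the interval, μ = 4.3 × 3 = 12.9 (a 3-day stretch = 3 days).
P(N = 14) = e^(−12.9) · 12.9^14/14! ≈ 0.1013.

0.1013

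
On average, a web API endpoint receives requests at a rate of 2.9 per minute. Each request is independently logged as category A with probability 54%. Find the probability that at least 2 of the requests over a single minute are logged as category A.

Thinning: the requests that are logged as category A themselves form a Poisson process with rate 0.54 × 2.9 = 1.566 per minute.
So μ = 1.566.
P(N ≥ 2) = 1 − P(N ≤ 1) ≈ 0.4640.

0.4640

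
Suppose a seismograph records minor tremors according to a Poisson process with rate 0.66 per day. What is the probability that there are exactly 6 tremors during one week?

0.1331

Over the interval, μ = 0.66 × 7 = 4.62 (a week = 7 days).
P(N = 6) = e^(−μ) μ^6/6! = e^(−4.62) · 4.62^6/720 ≈ 0.1331.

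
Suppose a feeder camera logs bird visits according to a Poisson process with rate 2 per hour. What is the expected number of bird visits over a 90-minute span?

E[N] = λt = 2 × 1.5 = 3 (a 90-minute span = 1.5 hours).

3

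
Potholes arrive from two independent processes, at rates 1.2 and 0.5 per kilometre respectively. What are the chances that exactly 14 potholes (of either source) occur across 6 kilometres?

0.0563

Independent Poisson processes superpose: combined rate λ = 1.2 + 0.5 = 1.7 per kilometre.
Over the interval, μ = 1.7 × 6 = 10.2 (6 kilometres).
P(N = 14) = e^(−10.2) · 10.2^14/14! ≈ 0.0563.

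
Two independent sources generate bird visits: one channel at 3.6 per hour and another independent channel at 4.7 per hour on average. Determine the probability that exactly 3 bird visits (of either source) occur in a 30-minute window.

Independent Poisson processes superpose: combined rate λ = 3.6 + 4.7 = 8.3 per hour.
Over the interval, μ = 8.3 × 0.5 = 4.15 (a 30-minute window = 0.5 hours).
P(N = 3) = e^(−4.15) · 4.15^3/3! ≈ 0.1878.

0.1878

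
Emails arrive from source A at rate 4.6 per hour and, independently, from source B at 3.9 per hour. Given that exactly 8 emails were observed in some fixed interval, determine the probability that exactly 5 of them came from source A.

0.2511

Given the total, each event is independently from source A with probability p = λ_A/(λ_A+λ_B) = 4.6/8.5 ≈ 0.5412.
So K ~ Binomial(8, 4.6/8.5): P(K = 5) = C(8,5) · (4.6/8.5)^5 · (3.9/8.5)^3 ≈ 0.2511.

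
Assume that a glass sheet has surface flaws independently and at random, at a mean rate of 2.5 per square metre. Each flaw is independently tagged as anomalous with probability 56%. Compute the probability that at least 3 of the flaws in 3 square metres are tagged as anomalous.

Thinning: the flaws that are tagged as anomalous themselves form a Poisson process with rate 0.56 × 2.5 = 1.4 per square metre.
Over the interval, μ = 1.4 × 3 = 4.2 (3 square metres).
P(N ≥ 3) = 1 − P(N ≤ 2) ≈ 0.7898.

0.7898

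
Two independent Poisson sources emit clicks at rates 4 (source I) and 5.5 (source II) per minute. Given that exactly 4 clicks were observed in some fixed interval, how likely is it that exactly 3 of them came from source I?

0.1729

Given the total, each event is independently from source I with probability p = λ_I/(λ_I+λ_II) = 4/9.5 ≈ 0.4211.
So K ~ Binomial(4, 4/9.5): P(K = 3) = C(4,3) · (4/9.5)^3 · (5.5/9.5)^1 ≈ 0.1729.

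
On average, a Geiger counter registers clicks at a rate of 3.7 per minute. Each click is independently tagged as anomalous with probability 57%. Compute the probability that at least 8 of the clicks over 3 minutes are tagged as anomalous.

Thinning: the clicks that are tagged as anomalous themselves form a Poisson process with rate 0.57 × 3.7 = 2.109 per minute.
Over the interval, μ = 2.109 × 3 = 6.327 (3 minutes).
P(N ≥ 8) = 1 − P(N ≤ 7) ≈ 0.3021.

0.3021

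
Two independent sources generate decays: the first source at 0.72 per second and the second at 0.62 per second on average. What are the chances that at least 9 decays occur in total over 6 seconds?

Independent Poisson processes superpose: combined rate λ = 0.72 + 0.62 = 1.34 per second.
Over the interval, μ = 1.34 × 6 = 8.04 (6 seconds).
P(N ≥ 9) = 1 − P(N ≤ 8) ≈ 0.4130.

0.4130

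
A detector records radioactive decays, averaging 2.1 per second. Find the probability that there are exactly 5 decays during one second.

With mean μ = 2.1 per second,
P(N = 5) = e^(−μ) μ^5/5! = e^(−2.1) · 2.1^5/120 ≈ 0.0417.

0.0417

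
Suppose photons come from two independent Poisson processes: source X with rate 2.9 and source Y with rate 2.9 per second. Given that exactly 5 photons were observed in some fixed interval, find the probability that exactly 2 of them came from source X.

Given the total, each event is independently from source X with probability p = λ_X/(λ_X+λ_Y) = 2.9/5.8 = 0.5000.
So K ~ Binomial(5, 2.9/5.8): P(K = 2) = C(5,2) · (2.9/5.8)^2 · (2.9/5.8)^3 ≈ 0.3125.

0.3125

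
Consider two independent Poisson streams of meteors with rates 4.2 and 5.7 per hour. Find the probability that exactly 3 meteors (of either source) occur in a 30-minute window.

Independent Poisson processes superpose: combined rate λ = 4.2 + 5.7 = 9.9 per hour.
Over the interval, μ = 9.9 × 0.5 = 4.95 (a 30-minute window = 0.5 hours).
P(N = 3) = e^(−4.95) · 4.95^3/3! ≈ 0.1432.

0.1432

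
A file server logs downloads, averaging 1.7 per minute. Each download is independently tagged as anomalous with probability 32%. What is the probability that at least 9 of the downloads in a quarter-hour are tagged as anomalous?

Thinning: the downloads that are tagged as anomalous themselves form a Poisson process with rate 0.32 × 1.7 = 0.544 per minute.
Over the interval, μ = 0.544 × 15 = 8.16 (a quarter-hour = 15 minutes).
P(N ≥ 9) = 1 − P(N ≤ 8) ≈ 0.4298.

0.4298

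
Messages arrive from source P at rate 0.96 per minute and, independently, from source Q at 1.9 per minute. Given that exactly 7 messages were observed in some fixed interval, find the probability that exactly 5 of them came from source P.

0.0395

Given the total, each event is independently from source P with probability p = λ_P/(λ_P+λ_Q) = 0.96/2.86 ≈ 0.3357.
So K ~ Binomial(7, 0.96/2.86): P(K = 5) = C(7,5) · (0.96/2.86)^5 · (1.9/2.86)^2 ≈ 0.0395.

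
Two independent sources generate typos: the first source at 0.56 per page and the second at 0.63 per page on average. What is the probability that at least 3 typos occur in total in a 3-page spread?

Independent Poisson processes superpose: combined rate λ = 0.56 + 0.63 = 1.19 per page.
Over the interval, μ = 1.19 × 3 = 3.57 (a 3-page spread = 3 pages).
P(N ≥ 3) = 1 − P(N ≤ 2) ≈ 0.6919.

0.6919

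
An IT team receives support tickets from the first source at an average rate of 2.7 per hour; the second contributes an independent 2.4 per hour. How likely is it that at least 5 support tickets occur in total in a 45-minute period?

Independent Poisson processes superpose: combined rate λ = 2.7 + 2.4 = 5.1 per hour.
Over the interval, μ = 5.1 × 0.75 = 3.825 (a 45-minute period = 0.75 hours).
P(N ≥ 5) = 1 − P(N ≤ 4) ≈ 0.3370.

0.3370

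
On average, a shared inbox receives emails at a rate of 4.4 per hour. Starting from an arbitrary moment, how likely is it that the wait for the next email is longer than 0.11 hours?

0.6163

The wait for the next event is exponential with rate λ = 4.4 per hour.
P(T > 0.11) = e^(−λt) = e^(−4.4 × 0.11) = e^(−0.484) ≈ 0.6163.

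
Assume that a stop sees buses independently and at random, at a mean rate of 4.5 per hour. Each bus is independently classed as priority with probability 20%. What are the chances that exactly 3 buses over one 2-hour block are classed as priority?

0.1607

Thinning: the buses that are classed as priority themselves form a Poisson process with rate 0.2 × 4.5 = 0.9 per hour.
Over the interval, μ = 0.9 × 2 = 1.8 (a 2-hour block = 2 hours).
P(N = 3) = e^(−1.8) · 1.8^3/3! ≈ 0.1607.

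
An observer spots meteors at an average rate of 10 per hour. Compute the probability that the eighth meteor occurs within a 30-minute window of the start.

0.1334

Over the interval, μ = 10 × 0.5 = 5 (a 30-minute window = 0.5 hours).
The eighth arrival falls in the interval iff at least 8 events occur there: P(S_8 ≤ t) = P(N ≥ 8) = 1 − P(N ≤ 7) ≈ 0.1334.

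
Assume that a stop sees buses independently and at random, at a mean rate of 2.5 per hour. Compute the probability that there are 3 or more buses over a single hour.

0.4562

With mean μ = 2.5 per hour,
P(N ≥ 3) = 1 − P(N ≤ 2) = 1 − Σ_{j=0}^{2} e^(−μ) μ^j/j! ≈ 0.4562.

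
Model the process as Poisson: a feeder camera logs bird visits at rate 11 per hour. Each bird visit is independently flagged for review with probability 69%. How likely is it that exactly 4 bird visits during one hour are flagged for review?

Thinning: the bird visits that are flagged for review themselves form a Poisson process with rate 0.69 × 11 = 7.59 per hour.
So μ = 7.59.
P(N = 4) = e^(−7.59) · 7.59^4/4! ≈ 0.0699.

0.0699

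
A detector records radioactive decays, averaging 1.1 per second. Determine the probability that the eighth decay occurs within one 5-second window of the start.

0.1905

Over the interval, μ = 1.1 × 5 = 5.5 (a 5-second window = 5 seconds).
The eighth arrival falls in the interval iff at least 8 events occur there: P(S_8 ≤ t) = P(N ≥ 8) = 1 − P(N ≤ 7) ≈ 0.1905.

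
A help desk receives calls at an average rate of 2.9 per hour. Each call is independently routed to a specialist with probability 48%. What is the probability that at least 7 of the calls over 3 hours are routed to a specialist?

Thinning: the calls that are routed to a specialist themselves form a Poisson process with rate 0.48 × 2.9 = 1.392 per hour.
Over the interval, μ = 1.392 × 3 = 4.176 (3 hours).
P(N ≥ 7) = 1 − P(N ≤ 6) ≈ 0.1298.

0.1298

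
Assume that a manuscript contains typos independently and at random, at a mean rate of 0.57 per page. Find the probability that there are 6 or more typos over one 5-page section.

Over the interval, μ = 0.57 × 5 = 2.85 (a 5-page section = 5 pages).
P(N ≥ 6) = 1 − P(N ≤ 5) = 1 − Σ_{j=0}^{5} e^(−μ) μ^j/j! ≈ 0.0696.

0.0696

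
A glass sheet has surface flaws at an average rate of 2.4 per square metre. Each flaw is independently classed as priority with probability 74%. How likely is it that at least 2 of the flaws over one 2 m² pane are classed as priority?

0.8695

Thinning: the flaws that are classed as priority themselves form a Poisson process with rate 0.74 × 2.4 = 1.776 per square metre.
Over the interval, μ = 1.776 × 2 = 3.552 (a 2 m² pane = 2 square metres).
P(N ≥ 2) = 1 − P(N ≤ 1) ≈ 0.8695.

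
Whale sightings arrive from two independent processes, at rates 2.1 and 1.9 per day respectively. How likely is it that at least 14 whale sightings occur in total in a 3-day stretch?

Independent Poisson processes superpose: combined rate λ = 2.1 + 1.9 = 4 per day.
Over the interval, μ = 4 × 3 = 12 (a 3-day stretch = 3 days).
P(N ≥ 14) = 1 − P(N ≤ 13) ≈ 0.3185.

0.3185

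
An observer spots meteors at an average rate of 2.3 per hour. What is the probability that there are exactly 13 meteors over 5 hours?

Over the interval, μ = 2.3 × 5 = 11.5 (5 hours).
P(N = 13) = e^(−μ) μ^13/13! = e^(−11.5) · 11.5^13/6227020800 ≈ 0.1001.

0.1001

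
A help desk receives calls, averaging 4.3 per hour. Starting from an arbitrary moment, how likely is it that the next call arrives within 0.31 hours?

Inter-arrival times are exponential with rate λ = 4.3 per hour.
P(T ≤ 0.31) = 1 − e^(−λt) = 1 − e^(−4.3 × 0.31) = 1 − e^(−1.333) ≈ 0.7363.

0.7363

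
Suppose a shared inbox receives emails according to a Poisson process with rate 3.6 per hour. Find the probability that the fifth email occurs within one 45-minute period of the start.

Over the interval, μ = 3.6 × 0.75 = 2.7 (a 45-minute period = 0.75 hours).
The fifth arrival falls in the interval iff at least 5 events occur there: P(S_5 ≤ t) = P(N ≥ 5) = 1 − P(N ≤ 4) ≈ 0.1371.

0.1371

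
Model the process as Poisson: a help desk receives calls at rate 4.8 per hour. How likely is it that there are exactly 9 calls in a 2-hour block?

0.1293

Over the interval, μ = 4.8 × 2 = 9.6 (a 2-hour block = 2 hours).
P(N = 9) = e^(−μ) μ^9/9! = e^(−9.6) · 9.6^9/362880 ≈ 0.1293.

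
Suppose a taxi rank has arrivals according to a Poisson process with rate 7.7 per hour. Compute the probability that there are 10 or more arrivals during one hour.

With mean μ = 7.7 per hour,
P(N ≥ 10) = 1 − P(N ≤ 9) = 1 − Σ_{j=0}^{9} e^(−μ) μ^j/j! ≈ 0.2469.

0.2469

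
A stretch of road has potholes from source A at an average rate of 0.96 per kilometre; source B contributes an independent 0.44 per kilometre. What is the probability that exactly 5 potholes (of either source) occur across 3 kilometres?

0.1633

Independent Poisson processes superpose: combined rate λ = 0.96 + 0.44 = 1.4 per kilometre.
Over the interval, μ = 1.4 × 3 = 4.2 (3 kilometres).
P(N = 5) = e^(−4.2) · 4.2^5/5! ≈ 0.1633.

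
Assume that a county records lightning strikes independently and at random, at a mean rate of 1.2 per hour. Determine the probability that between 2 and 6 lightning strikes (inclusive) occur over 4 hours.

Over the interval, μ = 1.2 × 4 = 4.8 (4 hours).
P(2 ≤ N ≤ 6) = Σ_{j=2}^{6} e^(−4.8) · 4.8^j/j! ≈ 0.7431.

0.7431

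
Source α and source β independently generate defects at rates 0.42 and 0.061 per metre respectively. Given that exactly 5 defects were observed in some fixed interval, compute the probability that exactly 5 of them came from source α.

0.5076

Given the total, each event is independently from source α with probability p = λ_α/(λ_α+λ_β) = 0.42/0.481 ≈ 0.8732.
So K ~ Binomial(5, 0.42/0.481): P(K = 5) = C(5,5) · (0.42/0.481)^5 · (0.061/0.481)^0 ≈ 0.5076.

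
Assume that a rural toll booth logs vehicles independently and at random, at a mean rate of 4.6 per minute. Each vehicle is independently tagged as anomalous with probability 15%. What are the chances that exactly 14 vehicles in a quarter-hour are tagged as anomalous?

Thinning: the vehicles that are tagged as anomalous themselves form a Poisson process with rate 0.15 × 4.6 = 0.69 per minute.
Over the interval, μ = 0.69 × 15 = 10.35 (a quarter-hour = 15 minutes).
P(N = 14) = e^(−10.35) · 10.35^14/14! ≈ 0.0594.

0.0594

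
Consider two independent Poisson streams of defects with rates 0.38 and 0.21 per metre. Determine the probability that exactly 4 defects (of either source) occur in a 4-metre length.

Independent Poisson processes superpose: combined rate λ = 0.38 + 0.21 = 0.59 per metre.
Over the interval, μ = 0.59 × 4 = 2.36 (a 4-metre length = 4 metres).
P(N = 4) = e^(−2.36) · 2.36^4/4! ≈ 0.1220.

0.1220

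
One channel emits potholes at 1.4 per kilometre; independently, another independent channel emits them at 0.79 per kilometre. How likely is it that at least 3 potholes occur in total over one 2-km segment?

0.8125

Independent Poisson processes superpose: combined rate λ = 1.4 + 0.79 = 2.19 per kilometre.
Over the interval, μ = 2.19 × 2 = 4.38 (a 2-km segment = 2 kilometres).
P(N ≥ 3) = 1 − P(N ≤ 2) ≈ 0.8125.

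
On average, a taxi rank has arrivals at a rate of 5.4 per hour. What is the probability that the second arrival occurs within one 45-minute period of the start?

0.9120

Over the interval, μ = 5.4 × 0.75 = 4.05 (a 45-minute period = 0.75 hours).
The second arrival falls in the interval iff at least 2 events occur there: P(S_2 ≤ t) = P(N ≥ 2) = 1 − P(N ≤ 1) ≈ 0.9120.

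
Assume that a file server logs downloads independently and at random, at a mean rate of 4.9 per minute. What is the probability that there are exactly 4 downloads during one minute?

0.1789

With mean μ = 4.9 per minute,
P(N = 4) = e^(−μ) μ^4/4! = e^(−4.9) · 4.9^4/24 ≈ 0.1789.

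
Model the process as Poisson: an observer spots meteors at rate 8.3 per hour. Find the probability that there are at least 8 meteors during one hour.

0.5881

With mean μ = 8.3 per hour,
P(N ≥ 8) = 1 − P(N ≤ 7) = 1 − Σ_{j=0}^{7} e^(−μ) μ^j/j! ≈ 0.5881.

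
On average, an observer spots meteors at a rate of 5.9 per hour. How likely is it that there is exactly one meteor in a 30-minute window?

0.1544

Over the interval, μ = 5.9 × 0.5 = 2.95 (a 30-minute window = 0.5 hours).
P(N = 1) = e^(−μ) μ^1/1! = e^(−2.95) · 2.95^1/1 ≈ 0.1544.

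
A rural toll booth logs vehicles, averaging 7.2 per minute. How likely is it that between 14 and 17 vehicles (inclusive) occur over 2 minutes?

Over the interval, μ = 7.2 × 2 = 14.4 (2 minutes).
P(14 ≤ N ≤ 17) = Σ_{j=14}^{17} e^(−14.4) · 14.4^j/j! ≈ 0.3748.

0.3748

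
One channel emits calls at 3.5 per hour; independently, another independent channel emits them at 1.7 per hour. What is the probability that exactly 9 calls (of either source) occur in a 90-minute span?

0.1207

Independent Poisson processes superpose: combined rate λ = 3.5 + 1.7 = 5.2 per hour.
Over the interval, μ = 5.2 × 1.5 = 7.8 (a 90-minute span = 1.5 hours).
P(N = 9) = e^(−7.8) · 7.8^9/9! ≈ 0.1207.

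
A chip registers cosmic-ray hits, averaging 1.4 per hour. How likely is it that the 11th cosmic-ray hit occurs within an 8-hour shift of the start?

0.5638

Over the interval, μ = 1.4 × 8 = 11.2 (an 8-hour shift = 8 hours).
The 11th arrival falls in the interval iff at least 11 events occur there: P(S_11 ≤ t) = P(N ≥ 11) = 1 − P(N ≤ 10) ≈ 0.5638.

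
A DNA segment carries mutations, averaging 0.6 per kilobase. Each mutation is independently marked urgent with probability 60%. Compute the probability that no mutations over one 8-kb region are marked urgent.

Thinning: the mutations that are marked urgent themselves form a Poisson process with rate 0.6 × 0.6 = 0.36 per kilobase.
Over the interval, μ = 0.36 × 8 = 2.88 (an 8-kb region = 8 kilobases).
P(N = 0) = e^(−2.88) · 2.88^0/0! ≈ 0.0561.

0.0561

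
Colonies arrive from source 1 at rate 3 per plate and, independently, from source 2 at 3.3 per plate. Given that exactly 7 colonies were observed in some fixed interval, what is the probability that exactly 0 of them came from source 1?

Given the total, each event is independently from source 1 with probability p = λ_1/(λ_1+λ_2) = 3/6.3 ≈ 0.4762.
So K ~ Binomial(7, 3/6.3): P(K = 0) = C(7,0) · (3/6.3)^0 · (3.3/6.3)^7 ≈ 0.0108.

0.0108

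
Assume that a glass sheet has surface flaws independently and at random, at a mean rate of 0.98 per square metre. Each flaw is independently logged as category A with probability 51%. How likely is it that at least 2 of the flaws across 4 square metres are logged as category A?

0.5938

Thinning: the flaws that are logged as category A themselves form a Poisson process with rate 0.51 × 0.98 = 0.4998 per square metre.
Over the interval, μ = 0.4998 × 4 = 1.9992 (4 square metres).
P(N ≥ 2) = 1 − P(N ≤ 1) ≈ 0.5938.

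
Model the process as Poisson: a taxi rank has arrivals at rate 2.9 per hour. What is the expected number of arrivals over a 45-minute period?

E[N] = λt = 2.9 × 0.75 = 2.175 (a 45-minute period = 0.75 hours).

2.175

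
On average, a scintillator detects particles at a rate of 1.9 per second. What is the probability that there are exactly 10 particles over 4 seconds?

Over the interval, μ = 1.9 × 4 = 7.6 (4 seconds).
P(N = 10) = e^(−μ) μ^10/10! = e^(−7.6) · 7.6^10/3628800 ≈ 0.0887.

0.0887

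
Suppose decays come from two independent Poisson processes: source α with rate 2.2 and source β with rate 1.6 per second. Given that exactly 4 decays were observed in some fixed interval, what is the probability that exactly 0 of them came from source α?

Given the total, each event is independently from source α with probability p = λ_α/(λ_α+λ_β) = 2.2/3.8 ≈ 0.5789.
So K ~ Binomial(4, 2.2/3.8): P(K = 0) = C(4,0) · (2.2/3.8)^0 · (1.6/3.8)^4 ≈ 0.0314.

0.0314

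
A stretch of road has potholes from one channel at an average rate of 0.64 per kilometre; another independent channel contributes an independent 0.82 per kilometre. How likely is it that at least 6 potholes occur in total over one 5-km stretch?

Independent Poisson processes superpose: combined rate λ = 0.64 + 0.82 = 1.46 per kilometre.
Over the interval, μ = 1.46 × 5 = 7.3 (a 5-km stretch = 5 kilometres).
P(N ≥ 6) = 1 − P(N ≤ 5) ≈ 0.7360.

0.7360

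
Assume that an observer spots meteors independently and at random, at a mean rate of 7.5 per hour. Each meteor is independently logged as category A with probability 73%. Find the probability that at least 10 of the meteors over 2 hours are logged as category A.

0.6540

Thinning: the meteors that are logged as category A themselves form a Poisson process with rate 0.73 × 7.5 = 5.475 per hour.
Over the interval, μ = 5.475 × 2 = 10.95 (2 hours).
P(N ≥ 10) = 1 − P(N ≤ 9) ≈ 0.6540.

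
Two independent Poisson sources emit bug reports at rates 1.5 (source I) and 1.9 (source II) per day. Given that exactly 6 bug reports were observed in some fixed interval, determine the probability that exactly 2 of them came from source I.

Given the total, each event is independently from source I with probability p = λ_I/(λ_I+λ_II) = 1.5/3.4 ≈ 0.4412.
So K ~ Binomial(6, 1.5/3.4): P(K = 2) = C(6,2) · (1.5/3.4)^2 · (1.9/3.4)^4 ≈ 0.2847.

0.2847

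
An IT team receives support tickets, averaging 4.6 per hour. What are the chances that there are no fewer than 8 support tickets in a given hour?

With mean μ = 4.6 per hour,
P(N ≥ 8) = 1 − P(N ≤ 7) = 1 − Σ_{j=0}^{7} e^(−μ) μ^j/j! ≈ 0.0951.

0.0951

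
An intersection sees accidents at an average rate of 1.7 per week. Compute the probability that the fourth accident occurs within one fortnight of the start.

Over the interval, μ = 1.7 × 2 = 3.4 (a fortnight = 2 weeks).
The fourth arrival falls in the interval iff at least 4 events occur there: P(S_4 ≤ t) = P(N ≥ 4) = 1 − P(N ≤ 3) ≈ 0.4416.

0.4416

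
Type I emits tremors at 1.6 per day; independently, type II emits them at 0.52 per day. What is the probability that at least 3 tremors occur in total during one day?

0.3558

Independent Poisson processes superpose: combined rate λ = 1.6 + 0.52 = 2.12 per day.
So μ = 2.12.
P(N ≥ 3) = 1 − P(N ≤ 2) ≈ 0.3558.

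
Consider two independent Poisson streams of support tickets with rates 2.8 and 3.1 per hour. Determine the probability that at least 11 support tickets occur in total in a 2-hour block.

0.6315

Independent Poisson processes superpose: combined rate λ = 2.8 + 3.1 = 5.9 per hour.
Over the interval, μ = 5.9 × 2 = 11.8 (a 2-hour block = 2 hours).
P(N ≥ 11) = 1 − P(N ≤ 10) ≈ 0.6315.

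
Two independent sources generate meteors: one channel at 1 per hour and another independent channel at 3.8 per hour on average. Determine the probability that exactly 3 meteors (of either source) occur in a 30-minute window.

0.2090

Independent Poisson processes superpose: combined rate λ = 1 + 3.8 = 4.8 per hour.
Over the interval, μ = 4.8 × 0.5 = 2.4 (a 30-minute window = 0.5 hours).
P(N = 3) = e^(−2.4) · 2.4^3/3! ≈ 0.2090.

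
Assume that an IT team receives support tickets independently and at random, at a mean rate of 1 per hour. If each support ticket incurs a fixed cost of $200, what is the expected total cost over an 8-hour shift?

$1600

E[N] = 1 × 8 = 8 (an 8-hour shift = 8 hours); E[cost] = 8 × $200 = $1600.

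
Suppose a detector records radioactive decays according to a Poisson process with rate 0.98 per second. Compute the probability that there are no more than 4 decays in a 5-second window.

0.4582

Over the interval, μ = 0.98 × 5 = 4.9 (a 5-second window = 5 seconds).
P(N ≤ 4) = Σ_{j=0}^{4} e^(−μ) μ^j/j! ≈ 0.4582.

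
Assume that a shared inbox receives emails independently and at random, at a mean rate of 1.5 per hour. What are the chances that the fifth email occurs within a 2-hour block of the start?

Over the interval, μ = 1.5 × 2 = 3 (a 2-hour block = 2 hours).
The fifth arrival falls in the interval iff at least 5 events occur there: P(S_5 ≤ t) = P(N ≥ 5) = 1 − P(N ≤ 4) ≈ 0.1847.

0.1847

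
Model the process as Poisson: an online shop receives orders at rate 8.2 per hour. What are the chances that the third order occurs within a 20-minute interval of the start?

0.5145

Over the interval, μ = 8.2 × 1/3 ≈ 2.73333 (a 20-minute interval = 1/3 hours).
The third arrival falls in the interval iff at least 3 events occur there: P(S_3 ≤ t) = P(N ≥ 3) = 1 − P(N ≤ 2) ≈ 0.5145.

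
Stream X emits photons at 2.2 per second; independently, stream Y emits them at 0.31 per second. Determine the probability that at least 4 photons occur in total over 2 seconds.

Independent Poisson processes superpose: combined rate λ = 2.2 + 0.31 = 2.51 per second.
Over the interval, μ = 2.51 × 2 = 5.02 (2 seconds).
P(N ≥ 4) = 1 − P(N ≤ 3) ≈ 0.7378.

0.7378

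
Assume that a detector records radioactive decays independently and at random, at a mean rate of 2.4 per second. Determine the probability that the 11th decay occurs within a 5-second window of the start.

Over the interval, μ = 2.4 × 5 = 12 (a 5-second window = 5 seconds).
The 11th arrival falls in the interval iff at least 11 events occur there: P(S_11 ≤ t) = P(N ≥ 11) = 1 − P(N ≤ 10) ≈ 0.6528.

0.6528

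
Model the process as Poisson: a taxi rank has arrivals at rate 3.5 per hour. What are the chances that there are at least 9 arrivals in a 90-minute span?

Over the interval, μ = 3.5 × 1.5 = 5.25 (a 90-minute span = 1.5 hours).
P(N ≥ 9) = 1 − P(N ≤ 8) = 1 − Σ_{j=0}^{8} e^(−μ) μ^j/j! ≈ 0.0856.

0.0856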